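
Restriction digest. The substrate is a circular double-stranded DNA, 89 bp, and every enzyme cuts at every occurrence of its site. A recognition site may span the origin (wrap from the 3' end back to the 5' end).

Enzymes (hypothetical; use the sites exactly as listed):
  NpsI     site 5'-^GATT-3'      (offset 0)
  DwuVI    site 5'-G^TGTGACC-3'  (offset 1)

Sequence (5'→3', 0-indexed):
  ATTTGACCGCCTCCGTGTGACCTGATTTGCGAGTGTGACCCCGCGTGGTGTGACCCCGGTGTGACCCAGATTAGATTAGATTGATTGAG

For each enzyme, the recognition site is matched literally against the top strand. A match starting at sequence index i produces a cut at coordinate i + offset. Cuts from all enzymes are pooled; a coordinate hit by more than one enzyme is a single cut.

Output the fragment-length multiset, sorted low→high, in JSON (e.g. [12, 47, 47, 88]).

Per-enzyme occurrences:
  NpsI (GATT, off=0): starts [23, 68, 73, 78, 82, 88] → cuts [23, 68, 73, 78, 82, 88]
  DwuVI (GTGTGACC, off=1): starts [14, 32, 47, 58] → cuts [15, 33, 48, 59]

All cut coordinates (distinct, sorted): [15, 23, 33, 48, 59, 68, 73, 78, 82, 88]

Fragments:
  15→23: 8 bp
  23→33: 10 bp
  33→48: 15 bp
  48→59: 11 bp
  59→68: 9 bp
  68→73: 5 bp
  73→78: 5 bp
  78→82: 4 bp
  82→88: 6 bp
  88→15 (wrap): 89-88+15 = 16 bp

[4,5,5,6,8,9,10,11,15,16]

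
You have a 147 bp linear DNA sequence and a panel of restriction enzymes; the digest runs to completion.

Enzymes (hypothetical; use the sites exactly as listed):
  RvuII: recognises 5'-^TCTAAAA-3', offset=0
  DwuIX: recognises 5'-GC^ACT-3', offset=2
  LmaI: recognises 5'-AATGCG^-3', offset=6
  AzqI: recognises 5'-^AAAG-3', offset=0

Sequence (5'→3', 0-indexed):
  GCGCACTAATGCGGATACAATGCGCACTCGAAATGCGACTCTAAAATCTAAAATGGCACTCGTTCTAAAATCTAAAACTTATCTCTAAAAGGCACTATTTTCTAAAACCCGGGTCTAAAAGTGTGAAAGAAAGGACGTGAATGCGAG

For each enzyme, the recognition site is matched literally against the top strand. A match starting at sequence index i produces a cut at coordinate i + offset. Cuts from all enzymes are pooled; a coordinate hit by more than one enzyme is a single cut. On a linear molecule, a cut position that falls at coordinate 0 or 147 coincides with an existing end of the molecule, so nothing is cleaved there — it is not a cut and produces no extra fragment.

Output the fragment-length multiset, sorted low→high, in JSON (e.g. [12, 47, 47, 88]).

[1,2,2,4,4,4,4,6,6,7,7,7,8,9,11,11,12,13,13,16]

Per-enzyme occurrences:
  RvuII (TCTAAAA, off=0): starts [39, 46, 63, 70, 83, 100, 113] → cuts [39, 46, 63, 70, 83, 100, 113]
  DwuIX (GCACT, off=2): starts [2, 23, 55, 91] → cuts [4, 25, 57, 93]
  LmaI (AATGCG, off=6): starts [7, 18, 31, 139] → cuts [13, 24, 37, 145]
  AzqI (AAAG, off=0): starts [87, 117, 125, 129] → cuts [87, 117, 125, 129]

All cut coordinates (distinct, sorted): [4, 13, 24, 25, 37, 39, 46, 57, 63, 70, 83, 87, 93, 100, 113, 117, 125, 129, 145]

Fragment lengths:
  [0,4): 4 bp
  [4,13): 9 bp
  [13,24): 11 bp
  [24,25): 1 bp
  [25,37): 12 bp
  [37,39): 2 bp
  [39,46): 7 bp
  [46,57): 11 bp
  [57,63): 6 bp
  [63,70): 7 bp
  [70,83): 13 bp
  [83,87): 4 bp
  [87,93): 6 bp
  [93,100): 7 bp
  [100,113): 13 bp
  [113,117): 4 bp
  [117,125): 8 bp
  [125,129): 4 bp
  [129,145): 16 bp
  [145,147): 2 bp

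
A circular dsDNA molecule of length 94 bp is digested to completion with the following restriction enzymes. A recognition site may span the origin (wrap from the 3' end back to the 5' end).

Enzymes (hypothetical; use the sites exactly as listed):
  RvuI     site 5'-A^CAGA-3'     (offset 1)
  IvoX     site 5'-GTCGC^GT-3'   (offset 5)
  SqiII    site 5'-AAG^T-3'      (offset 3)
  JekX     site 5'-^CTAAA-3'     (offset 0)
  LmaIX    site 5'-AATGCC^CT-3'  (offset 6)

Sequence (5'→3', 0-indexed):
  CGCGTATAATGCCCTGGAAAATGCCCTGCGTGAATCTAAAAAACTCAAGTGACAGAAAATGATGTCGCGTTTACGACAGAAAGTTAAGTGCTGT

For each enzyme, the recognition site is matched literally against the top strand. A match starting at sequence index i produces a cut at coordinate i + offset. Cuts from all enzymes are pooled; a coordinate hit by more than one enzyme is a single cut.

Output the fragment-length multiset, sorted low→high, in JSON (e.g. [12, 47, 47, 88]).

[3,5,7,8,9,10,10,12,14,16]

Scan for sites:
  RvuI (ACAGA, off=1): starts [51, 75] → cuts [52, 76]
  IvoX (GTCGCGT, off=5): starts [63, 92] → cuts [3, 68]
  SqiII (AAGT, off=3): starts [46, 80, 85] → cuts [49, 83, 88]
  JekX (CTAAA, off=0): starts [35] → cuts [35]
  LmaIX (AATGCCCT, off=6): starts [7, 19] → cuts [13, 25]

All cut coordinates (distinct, sorted): [3, 13, 25, 35, 49, 52, 68, 76, 83, 88]

Fragment lengths:
  3→13: 10 bp
  13→25: 12 bp
  25→35: 10 bp
  35→49: 14 bp
  49→52: 3 bp
  52→68: 16 bp
  68→76: 8 bp
  76→83: 7 bp
  83→88: 5 bp
  88→3 (wrap): 94-88+3 = 9 bp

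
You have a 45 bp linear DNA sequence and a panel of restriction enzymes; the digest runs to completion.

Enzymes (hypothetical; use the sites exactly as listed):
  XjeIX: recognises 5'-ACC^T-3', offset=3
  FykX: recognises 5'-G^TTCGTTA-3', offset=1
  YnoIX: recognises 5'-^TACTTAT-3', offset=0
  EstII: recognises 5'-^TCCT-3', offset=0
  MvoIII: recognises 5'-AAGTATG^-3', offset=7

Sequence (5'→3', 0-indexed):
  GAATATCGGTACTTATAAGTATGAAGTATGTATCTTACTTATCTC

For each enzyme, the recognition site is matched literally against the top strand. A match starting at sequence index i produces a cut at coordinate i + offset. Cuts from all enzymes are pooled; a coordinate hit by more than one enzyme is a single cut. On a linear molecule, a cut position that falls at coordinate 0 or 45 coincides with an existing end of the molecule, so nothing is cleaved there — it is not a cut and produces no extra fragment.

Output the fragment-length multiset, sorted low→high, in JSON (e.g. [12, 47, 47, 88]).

Per-enzyme occurrences:
  XjeIX (ACCT, off=3): no sites
  FykX (GTTCGTTA, off=1): no sites
  YnoIX TACTTAT/0: at [9, 35] ⇒ [9, 35]
  EstII (TCCT, off=0): no sites
  MvoIII AAGTATG/7: at [16, 23] ⇒ [23, 30]

All cut coordinates (distinct, sorted): [9, 23, 30, 35]

Fragments:
  [0,9): 9 bp
  [9,23): 14 bp
  [23,30): 7 bp
  [30,35): 5 bp
  [35,45): 10 bp

[5,7,9,10,14]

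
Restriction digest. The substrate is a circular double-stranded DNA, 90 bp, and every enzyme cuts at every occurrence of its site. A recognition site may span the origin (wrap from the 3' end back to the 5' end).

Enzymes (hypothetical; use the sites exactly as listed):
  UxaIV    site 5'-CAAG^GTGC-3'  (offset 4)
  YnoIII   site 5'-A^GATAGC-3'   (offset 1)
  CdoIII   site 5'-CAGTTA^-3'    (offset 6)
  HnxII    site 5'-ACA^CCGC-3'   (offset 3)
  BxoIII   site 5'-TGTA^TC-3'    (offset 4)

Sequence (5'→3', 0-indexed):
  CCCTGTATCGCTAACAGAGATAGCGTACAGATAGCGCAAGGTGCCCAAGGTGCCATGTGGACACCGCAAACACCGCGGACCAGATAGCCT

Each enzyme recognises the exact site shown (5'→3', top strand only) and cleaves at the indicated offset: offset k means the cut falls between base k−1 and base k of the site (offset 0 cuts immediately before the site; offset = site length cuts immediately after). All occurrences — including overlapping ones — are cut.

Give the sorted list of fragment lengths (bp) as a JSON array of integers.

Scan for sites:
  UxaIV (CAAGGTGC, off=4): starts [36, 45] → cuts [40, 49]
  YnoIII (AGATAGC, off=1): starts [17, 28, 81] → cuts [18, 29, 82]
  CdoIII (CAGTTA, off=6): no sites
  HnxII (ACACCGC, off=3): starts [60, 69] → cuts [63, 72]
  BxoIII (TGTATC, off=4): starts [3] → cuts [7]

Pooled cuts: [7, 18, 29, 40, 49, 63, 72, 82]

Fragments:
  7→18: 11 bp
  18→29: 11 bp
  29→40: 11 bp
  40→49: 9 bp
  49→63: 14 bp
  63→72: 9 bp
  72→82: 10 bp
  82→7 (wrap): 90-82+7 = 15 bp

[9,9,10,11,11,11,14,15]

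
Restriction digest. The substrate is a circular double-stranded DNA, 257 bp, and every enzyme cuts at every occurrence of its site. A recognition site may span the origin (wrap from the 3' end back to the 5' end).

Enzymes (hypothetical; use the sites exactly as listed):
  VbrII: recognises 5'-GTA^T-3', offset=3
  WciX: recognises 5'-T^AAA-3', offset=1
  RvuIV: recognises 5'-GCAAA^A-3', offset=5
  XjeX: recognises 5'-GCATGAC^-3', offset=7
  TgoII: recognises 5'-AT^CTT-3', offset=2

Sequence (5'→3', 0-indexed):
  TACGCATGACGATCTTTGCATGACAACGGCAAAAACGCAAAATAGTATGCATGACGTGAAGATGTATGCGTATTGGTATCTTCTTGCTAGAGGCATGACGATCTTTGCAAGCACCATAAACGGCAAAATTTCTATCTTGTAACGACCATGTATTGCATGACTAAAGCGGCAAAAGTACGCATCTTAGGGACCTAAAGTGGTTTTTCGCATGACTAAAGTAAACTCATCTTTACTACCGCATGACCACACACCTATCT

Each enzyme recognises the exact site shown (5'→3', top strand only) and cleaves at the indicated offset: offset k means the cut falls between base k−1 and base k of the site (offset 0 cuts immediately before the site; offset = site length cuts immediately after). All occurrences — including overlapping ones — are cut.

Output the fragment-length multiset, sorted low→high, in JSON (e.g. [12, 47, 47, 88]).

Scan for sites:
  VbrII (GTAT, off=3): starts [44, 63, 69, 75, 149] → cuts [47, 66, 72, 78, 152]
  WciX (TAAA, off=1): starts [116, 161, 192, 213, 218] → cuts [117, 162, 193, 214, 219]
  RvuIV (GCAAAA, off=5): starts [28, 36, 122, 168] → cuts [33, 41, 127, 173]
  XjeX (GCATGAC, off=7): starts [3, 17, 48, 92, 154, 206, 237] → cuts [10, 24, 55, 99, 161, 213, 244]
  TgoII (ATCTT, off=2): starts [11, 77, 100, 133, 180, 225, 253] → cuts [13, 79, 102, 135, 182, 227, 255]

Pooled cuts: [10, 13, 24, 33, 41, 47, 55, 66, 72, 78, 79, 99, 102, 117, 127, 135, 152, 161, 162, 173, 182, 193, 213, 214, 219, 227, 244, 255]

Fragments:
  10→13: 3 bp
  13→24: 11 bp
  24→33: 9 bp
  33→41: 8 bp
  41→47: 6 bp
  47→55: 8 bp
  55→66: 11 bp
  66→72: 6 bp
  72→78: 6 bp
  78→79: 1 bp
  79→99: 20 bp
  99→102: 3 bp
  102→117: 15 bp
  117→127: 10 bp
  127→135: 8 bp
  135→152: 17 bp
  152→161: 9 bp
  161→162: 1 bp
  162→173: 11 bp
  173→182: 9 bp
  182→193: 11 bp
  193→213: 20 bp
  213→214: 1 bp
  214→219: 5 bp
  219→227: 8 bp
  227→244: 17 bp
  244→255: 11 bp
  255→10 (wrap): 257-255+10 = 12 bp

[1,1,1,3,3,5,6,6,6,8,8,8,8,9,9,9,10,11,11,11,11,11,12,15,17,17,20,20]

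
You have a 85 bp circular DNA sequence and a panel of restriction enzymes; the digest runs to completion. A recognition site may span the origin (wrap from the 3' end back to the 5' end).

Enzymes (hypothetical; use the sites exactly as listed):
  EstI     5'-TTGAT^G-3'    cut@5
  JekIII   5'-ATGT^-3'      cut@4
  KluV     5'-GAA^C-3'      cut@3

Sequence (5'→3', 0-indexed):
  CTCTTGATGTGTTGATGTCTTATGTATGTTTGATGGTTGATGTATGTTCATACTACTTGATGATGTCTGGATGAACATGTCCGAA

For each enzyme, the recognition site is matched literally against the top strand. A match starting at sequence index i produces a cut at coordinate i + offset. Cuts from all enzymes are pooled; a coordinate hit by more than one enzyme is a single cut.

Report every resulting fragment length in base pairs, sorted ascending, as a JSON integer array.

[2,2,2,4,4,5,5,5,5,6,7,7,8,9,14]

Site scan:
  EstI (TTGATG, off=5): starts [3, 11, 29, 36, 56] → cuts [8, 16, 34, 41, 61]
  JekIII (ATGT, off=4): starts [6, 14, 21, 25, 39, 43, 62, 76] → cuts [10, 18, 25, 29, 43, 47, 66, 80]
  KluV (GAAC, off=3): starts [72, 82] → cuts [0, 75]

All cut coordinates (distinct, sorted): [0, 8, 10, 16, 18, 25, 29, 34, 41, 43, 47, 61, 66, 75, 80]

Fragment lengths:
  0→8: 8 bp
  8→10: 2 bp
  10→16: 6 bp
  16→18: 2 bp
  18→25: 7 bp
  25→29: 4 bp
  29→34: 5 bp
  34→41: 7 bp
  41→43: 2 bp
  43→47: 4 bp
  47→61: 14 bp
  61→66: 5 bp
  66→75: 9 bp
  75→80: 5 bp
  80→0 (wrap): 85-80+0 = 5 bp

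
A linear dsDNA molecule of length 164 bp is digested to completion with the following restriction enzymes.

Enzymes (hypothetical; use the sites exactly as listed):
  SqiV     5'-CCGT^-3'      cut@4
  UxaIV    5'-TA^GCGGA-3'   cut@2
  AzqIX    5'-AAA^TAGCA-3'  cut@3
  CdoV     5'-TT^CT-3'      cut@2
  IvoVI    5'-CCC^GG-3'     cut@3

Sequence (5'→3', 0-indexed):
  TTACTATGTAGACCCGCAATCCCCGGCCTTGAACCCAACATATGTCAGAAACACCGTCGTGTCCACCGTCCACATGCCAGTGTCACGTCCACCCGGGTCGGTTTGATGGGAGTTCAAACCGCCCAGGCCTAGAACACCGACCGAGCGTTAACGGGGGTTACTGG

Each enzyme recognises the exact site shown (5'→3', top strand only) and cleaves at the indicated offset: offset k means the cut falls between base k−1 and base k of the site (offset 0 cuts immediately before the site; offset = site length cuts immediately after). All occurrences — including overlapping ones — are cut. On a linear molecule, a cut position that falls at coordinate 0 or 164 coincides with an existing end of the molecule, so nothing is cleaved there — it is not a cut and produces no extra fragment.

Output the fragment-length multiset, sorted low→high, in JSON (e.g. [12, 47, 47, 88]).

[12,24,25,33,70]

Scan for sites:
  SqiV (CCGT, off=4): starts [53, 65] → cuts [57, 69]
  UxaIV (TAGCGGA, off=2): no sites
  AzqIX (AAATAGCA, off=3): no sites
  CdoV (TTCT, off=2): no sites
  IvoVI (CCCGG, off=3): starts [21, 91] → cuts [24, 94]

All cut coordinates (distinct, sorted): [24, 57, 69, 94]

Fragments:
  [0,24): 24 bp
  [24,57): 33 bp
  [57,69): 12 bp
  [69,94): 25 bp
  [94,164): 70 bp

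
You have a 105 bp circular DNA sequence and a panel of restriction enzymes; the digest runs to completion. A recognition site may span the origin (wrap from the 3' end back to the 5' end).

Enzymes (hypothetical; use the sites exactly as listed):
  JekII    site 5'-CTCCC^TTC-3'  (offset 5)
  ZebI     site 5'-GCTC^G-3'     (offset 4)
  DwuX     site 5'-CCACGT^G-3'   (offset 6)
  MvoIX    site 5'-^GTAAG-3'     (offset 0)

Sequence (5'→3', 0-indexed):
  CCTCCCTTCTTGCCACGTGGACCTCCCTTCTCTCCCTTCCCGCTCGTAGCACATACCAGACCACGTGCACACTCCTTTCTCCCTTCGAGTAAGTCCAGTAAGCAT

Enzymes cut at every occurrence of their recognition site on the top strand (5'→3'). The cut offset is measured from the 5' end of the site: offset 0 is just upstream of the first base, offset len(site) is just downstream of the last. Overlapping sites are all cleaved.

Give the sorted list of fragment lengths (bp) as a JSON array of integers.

[5,9,9,9,9,12,14,17,21]

Site scan:
  JekII CTCCCTTC/5: at [1, 22, 31, 78] ⇒ [6, 27, 36, 83]
  ZebI GCTCG/4: at [41] ⇒ [45]
  DwuX CCACGTG/6: at [12, 60] ⇒ [18, 66]
  MvoIX GTAAG/0: at [88, 97] ⇒ [88, 97]

All cut coordinates (distinct, sorted): [6, 18, 27, 36, 45, 66, 83, 88, 97]

Fragments:
  6→18: 12 bp
  18→27: 9 bp
  27→36: 9 bp
  36→45: 9 bp
  45→66: 21 bp
  66→83: 17 bp
  83→88: 5 bp
  88→97: 9 bp
  97→6 (wrap): 105-97+6 = 14 bp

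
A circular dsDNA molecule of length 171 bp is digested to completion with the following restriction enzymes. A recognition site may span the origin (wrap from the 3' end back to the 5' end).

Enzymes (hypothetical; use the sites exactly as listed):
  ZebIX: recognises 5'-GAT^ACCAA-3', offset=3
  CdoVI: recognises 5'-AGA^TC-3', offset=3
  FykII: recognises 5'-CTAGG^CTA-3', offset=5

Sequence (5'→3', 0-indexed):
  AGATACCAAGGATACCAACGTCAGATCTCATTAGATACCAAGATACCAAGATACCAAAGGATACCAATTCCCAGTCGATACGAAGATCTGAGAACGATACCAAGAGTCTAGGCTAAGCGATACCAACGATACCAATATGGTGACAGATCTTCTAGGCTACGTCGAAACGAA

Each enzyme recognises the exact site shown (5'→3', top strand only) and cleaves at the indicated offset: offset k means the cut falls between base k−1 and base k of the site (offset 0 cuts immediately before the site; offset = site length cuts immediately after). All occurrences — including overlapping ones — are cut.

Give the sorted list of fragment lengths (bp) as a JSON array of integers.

Per-enzyme occurrences:
  ZebIX (GATACCAA, off=3): starts [1, 10, 33, 41, 49, 59, 95, 118, 127] → cuts [4, 13, 36, 44, 52, 62, 98, 121, 130]
  CdoVI (AGATC, off=3): starts [22, 83, 144] → cuts [25, 86, 147]
  FykII (CTAGGCTA, off=5): starts [107, 151] → cuts [112, 156]

Pooled cuts: [4, 13, 25, 36, 44, 52, 62, 86, 98, 112, 121, 130, 147, 156]

Fragments:
  4→13: 9 bp
  13→25: 12 bp
  25→36: 11 bp
  36→44: 8 bp
  44→52: 8 bp
  52→62: 10 bp
  62→86: 24 bp
  86→98: 12 bp
  98→112: 14 bp
  112→121: 9 bp
  121→130: 9 bp
  130→147: 17 bp
  147→156: 9 bp
  156→4 (wrap): 171-156+4 = 19 bp

[8,8,9,9,9,9,10,11,12,12,14,17,19,24]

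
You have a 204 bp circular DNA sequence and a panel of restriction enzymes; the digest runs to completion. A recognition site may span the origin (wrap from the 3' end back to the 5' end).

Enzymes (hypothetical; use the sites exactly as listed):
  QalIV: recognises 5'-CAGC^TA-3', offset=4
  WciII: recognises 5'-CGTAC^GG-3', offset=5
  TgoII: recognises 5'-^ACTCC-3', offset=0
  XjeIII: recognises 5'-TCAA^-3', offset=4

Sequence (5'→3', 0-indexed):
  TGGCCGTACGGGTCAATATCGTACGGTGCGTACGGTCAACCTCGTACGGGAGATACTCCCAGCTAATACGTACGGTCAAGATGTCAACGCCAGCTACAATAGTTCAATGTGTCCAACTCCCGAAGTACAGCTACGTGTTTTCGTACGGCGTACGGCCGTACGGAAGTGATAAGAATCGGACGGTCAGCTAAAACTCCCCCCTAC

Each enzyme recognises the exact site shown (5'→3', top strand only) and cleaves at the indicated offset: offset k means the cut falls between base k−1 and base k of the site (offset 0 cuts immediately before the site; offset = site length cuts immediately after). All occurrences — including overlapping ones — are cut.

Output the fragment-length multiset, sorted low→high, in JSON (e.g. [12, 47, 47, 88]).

[4,6,6,7,7,7,7,8,8,8,8,8,9,9,10,13,15,16,21,27]

Scan for sites:
  QalIV CAGCTA/4: at [59, 90, 127, 184] ⇒ [63, 94, 131, 188]
  WciII CGTACGG/5: at [4, 19, 28, 42, 68, 141, 148, 156] ⇒ [9, 24, 33, 47, 73, 146, 153, 161]
  TgoII ACTCC/0: at [54, 115, 192] ⇒ [54, 115, 192]
  XjeIII TCAA/4: at [12, 35, 75, 83, 103] ⇒ [16, 39, 79, 87, 107]

Pooled cuts: [9, 16, 24, 33, 39, 47, 54, 63, 73, 79, 87, 94, 107, 115, 131, 146, 153, 161, 188, 192]

Fragments:
  9→16: 7 bp
  16→24: 8 bp
  24→33: 9 bp
  33→39: 6 bp
  39→47: 8 bp
  47→54: 7 bp
  54→63: 9 bp
  63→73: 10 bp
  73→79: 6 bp
  79→87: 8 bp
  87→94: 7 bp
  94→107: 13 bp
  107→115: 8 bp
  115→131: 16 bp
  131→146: 15 bp
  146→153: 7 bp
  153→161: 8 bp
  161→188: 27 bp
  188→192: 4 bp
  192→9 (wrap): 204-192+9 = 21 bp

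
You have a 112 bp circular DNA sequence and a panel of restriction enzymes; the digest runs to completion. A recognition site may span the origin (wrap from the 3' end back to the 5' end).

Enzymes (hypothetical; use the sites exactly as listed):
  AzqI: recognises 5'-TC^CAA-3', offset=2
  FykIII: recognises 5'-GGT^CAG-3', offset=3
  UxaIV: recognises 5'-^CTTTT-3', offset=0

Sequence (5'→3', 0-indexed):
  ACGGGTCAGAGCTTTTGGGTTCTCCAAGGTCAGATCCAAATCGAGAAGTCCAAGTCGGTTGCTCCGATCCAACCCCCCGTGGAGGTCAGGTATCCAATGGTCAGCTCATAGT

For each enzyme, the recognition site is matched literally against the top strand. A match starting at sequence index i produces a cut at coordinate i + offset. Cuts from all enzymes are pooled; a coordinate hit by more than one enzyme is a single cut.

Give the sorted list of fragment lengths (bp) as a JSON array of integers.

Per-enzyme occurrences:
  AzqI TCCAA/2: at [22, 34, 48, 67, 92] ⇒ [24, 36, 50, 69, 94]
  FykIII GGTCAG/3: at [3, 27, 83, 98] ⇒ [6, 30, 86, 101]
  UxaIV CTTTT/0: at [11] ⇒ [11]

Pooled cuts: [6, 11, 24, 30, 36, 50, 69, 86, 94, 101]

Fragments:
  6→11: 5 bp
  11→24: 13 bp
  24→30: 6 bp
  30→36: 6 bp
  36→50: 14 bp
  50→69: 19 bp
  69→86: 17 bp
  86→94: 8 bp
  94→101: 7 bp
  101→6 (wrap): 112-101+6 = 17 bp

[5,6,6,7,8,13,14,17,17,19]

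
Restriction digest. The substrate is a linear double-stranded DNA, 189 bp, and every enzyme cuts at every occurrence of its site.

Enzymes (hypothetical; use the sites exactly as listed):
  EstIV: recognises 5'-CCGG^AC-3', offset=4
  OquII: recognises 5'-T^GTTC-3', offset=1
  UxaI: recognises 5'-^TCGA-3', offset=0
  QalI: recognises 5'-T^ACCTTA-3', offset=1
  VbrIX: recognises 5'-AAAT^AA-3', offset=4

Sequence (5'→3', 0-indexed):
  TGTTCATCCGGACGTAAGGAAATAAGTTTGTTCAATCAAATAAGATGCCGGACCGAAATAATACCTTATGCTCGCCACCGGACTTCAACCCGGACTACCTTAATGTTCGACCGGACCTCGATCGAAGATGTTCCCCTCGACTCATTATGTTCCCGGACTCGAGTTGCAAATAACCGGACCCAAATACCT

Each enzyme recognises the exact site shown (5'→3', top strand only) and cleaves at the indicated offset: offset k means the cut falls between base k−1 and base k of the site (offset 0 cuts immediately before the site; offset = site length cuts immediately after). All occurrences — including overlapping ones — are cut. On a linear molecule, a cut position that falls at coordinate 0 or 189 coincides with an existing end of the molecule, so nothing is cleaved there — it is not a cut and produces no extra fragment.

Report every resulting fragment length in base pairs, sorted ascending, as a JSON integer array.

Site scan:
  EstIV (CCGGAC, off=4): starts [7, 47, 77, 89, 110, 152, 173] → cuts [11, 51, 81, 93, 114, 156, 177]
  OquII (TGTTC, off=1): starts [0, 28, 103, 128, 147] → cuts [1, 29, 104, 129, 148]
  UxaI (TCGA, off=0): starts [106, 117, 121, 136, 158] → cuts [106, 117, 121, 136, 158]
  QalI (TACCTTA, off=1): starts [61, 95] → cuts [62, 96]
  VbrIX (AAATAA, off=4): starts [19, 37, 55, 167] → cuts [23, 41, 59, 171]

All cut coordinates (distinct, sorted): [1, 11, 23, 29, 41, 51, 59, 62, 81, 93, 96, 104, 106, 114, 117, 121, 129, 136, 148, 156, 158, 171, 177]

Fragments:
  [0,1): 1 bp
  [1,11): 10 bp
  [11,23): 12 bp
  [23,29): 6 bp
  [29,41): 12 bp
  [41,51): 10 bp
  [51,59): 8 bp
  [59,62): 3 bp
  [62,81): 19 bp
  [81,93): 12 bp
  [93,96): 3 bp
  [96,104): 8 bp
  [104,106): 2 bp
  [106,114): 8 bp
  [114,117): 3 bp
  [117,121): 4 bp
  [121,129): 8 bp
  [129,136): 7 bp
  [136,148): 12 bp
  [148,156): 8 bp
  [156,158): 2 bp
  [158,171): 13 bp
  [171,177): 6 bp
  [177,189): 12 bp

[1,2,2,3,3,3,4,6,6,7,8,8,8,8,8,10,10,12,12,12,12,12,13,19]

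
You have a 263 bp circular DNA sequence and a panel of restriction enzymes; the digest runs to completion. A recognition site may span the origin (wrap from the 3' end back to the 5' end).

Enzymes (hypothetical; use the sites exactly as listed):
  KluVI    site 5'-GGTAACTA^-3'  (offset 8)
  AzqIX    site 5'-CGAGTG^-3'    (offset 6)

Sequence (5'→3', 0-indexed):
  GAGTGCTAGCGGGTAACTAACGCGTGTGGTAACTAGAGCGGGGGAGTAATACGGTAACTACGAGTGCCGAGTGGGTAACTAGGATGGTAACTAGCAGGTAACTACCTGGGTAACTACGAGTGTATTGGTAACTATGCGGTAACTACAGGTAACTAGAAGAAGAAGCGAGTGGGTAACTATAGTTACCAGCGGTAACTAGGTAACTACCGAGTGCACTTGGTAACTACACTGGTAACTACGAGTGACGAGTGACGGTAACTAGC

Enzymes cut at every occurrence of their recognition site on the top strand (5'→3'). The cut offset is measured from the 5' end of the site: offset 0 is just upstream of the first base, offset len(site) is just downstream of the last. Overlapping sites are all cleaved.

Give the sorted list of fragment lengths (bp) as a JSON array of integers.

Site scan:
  KluVI GGTAACTA/8: at [11, 27, 52, 73, 85, 96, 108, 126, 137, 147, 171, 190, 198, 218, 230, 253] ⇒ [19, 35, 60, 81, 93, 104, 116, 134, 145, 155, 179, 198, 206, 226, 238, 261]
  AzqIX CGAGTG/6: at [60, 67, 116, 165, 207, 238, 245, 262] ⇒ [5, 66, 73, 122, 171, 213, 244, 251]

All cut coordinates (distinct, sorted): [5, 19, 35, 60, 66, 73, 81, 93, 104, 116, 122, 134, 145, 155, 171, 179, 198, 206, 213, 226, 238, 244, 251, 261]

Fragment lengths:
  5→19: 14 bp
  19→35: 16 bp
  35→60: 25 bp
  60→66: 6 bp
  66→73: 7 bp
  73→81: 8 bp
  81→93: 12 bp
  93→104: 11 bp
  104→116: 12 bp
  116→122: 6 bp
  122→134: 12 bp
  134→145: 11 bp
  145→155: 10 bp
  155→171: 16 bp
  171→179: 8 bp
  179→198: 19 bp
  198→206: 8 bp
  206→213: 7 bp
  213→226: 13 bp
  226→238: 12 bp
  238→244: 6 bp
  244→251: 7 bp
  251→261: 10 bp
  261→5 (wrap): 263-261+5 = 7 bp

[6,6,6,7,7,7,7,8,8,8,10,10,11,11,12,12,12,12,13,14,16,16,19,25]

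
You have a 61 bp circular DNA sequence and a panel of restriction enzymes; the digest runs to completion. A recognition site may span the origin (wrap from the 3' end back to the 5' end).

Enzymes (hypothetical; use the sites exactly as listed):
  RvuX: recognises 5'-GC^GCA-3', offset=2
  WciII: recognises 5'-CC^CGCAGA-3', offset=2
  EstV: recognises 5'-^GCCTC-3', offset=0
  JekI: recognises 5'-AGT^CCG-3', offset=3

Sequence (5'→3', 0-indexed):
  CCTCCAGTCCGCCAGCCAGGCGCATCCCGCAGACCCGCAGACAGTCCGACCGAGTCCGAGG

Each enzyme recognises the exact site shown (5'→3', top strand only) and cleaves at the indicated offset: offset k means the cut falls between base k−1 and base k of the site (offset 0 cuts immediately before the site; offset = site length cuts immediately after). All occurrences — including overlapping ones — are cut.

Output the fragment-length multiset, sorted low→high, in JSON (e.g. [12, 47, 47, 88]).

Per-enzyme occurrences:
  RvuX (GCGCA, off=2): starts [19] → cuts [21]
  WciII (CCCGCAGA, off=2): starts [25, 33] → cuts [27, 35]
  EstV (GCCTC, off=0): starts [60] → cuts [60]
  JekI (AGTCCG, off=3): starts [5, 42, 52] → cuts [8, 45, 55]

All cut coordinates (distinct, sorted): [8, 21, 27, 35, 45, 55, 60]

Fragment lengths:
  8→21: 13 bp
  21→27: 6 bp
  27→35: 8 bp
  35→45: 10 bp
  45→55: 10 bp
  55→60: 5 bp
  60→8 (wrap): 61-60+8 = 9 bp

[5,6,8,9,10,10,13]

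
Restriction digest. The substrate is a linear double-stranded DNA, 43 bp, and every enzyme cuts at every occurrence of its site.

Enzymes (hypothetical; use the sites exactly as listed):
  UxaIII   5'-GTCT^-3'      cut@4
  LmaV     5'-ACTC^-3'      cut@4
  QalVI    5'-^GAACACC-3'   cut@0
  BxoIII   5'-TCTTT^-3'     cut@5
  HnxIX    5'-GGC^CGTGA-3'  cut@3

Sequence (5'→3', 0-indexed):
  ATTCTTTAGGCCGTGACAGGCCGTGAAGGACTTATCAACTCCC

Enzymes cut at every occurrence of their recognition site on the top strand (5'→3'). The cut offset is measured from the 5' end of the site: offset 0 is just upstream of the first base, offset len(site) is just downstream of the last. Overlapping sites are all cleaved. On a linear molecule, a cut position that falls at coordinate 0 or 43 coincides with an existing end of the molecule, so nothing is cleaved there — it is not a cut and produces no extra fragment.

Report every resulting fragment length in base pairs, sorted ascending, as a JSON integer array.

[2,4,7,10,20]

Site scan:
  UxaIII (GTCT, off=4): no sites
  LmaV (ACTC, off=4): starts [37] → cuts [41]
  QalVI (GAACACC, off=0): no sites
  BxoIII (TCTTT, off=5): starts [2] → cuts [7]
  HnxIX (GGCCGTGA, off=3): starts [8, 18] → cuts [11, 21]

All cut coordinates (distinct, sorted): [7, 11, 21, 41]

Fragment lengths:
  [0,7): 7 bp
  [7,11): 4 bp
  [11,21): 10 bp
  [21,41): 20 bp
  [41,43): 2 bp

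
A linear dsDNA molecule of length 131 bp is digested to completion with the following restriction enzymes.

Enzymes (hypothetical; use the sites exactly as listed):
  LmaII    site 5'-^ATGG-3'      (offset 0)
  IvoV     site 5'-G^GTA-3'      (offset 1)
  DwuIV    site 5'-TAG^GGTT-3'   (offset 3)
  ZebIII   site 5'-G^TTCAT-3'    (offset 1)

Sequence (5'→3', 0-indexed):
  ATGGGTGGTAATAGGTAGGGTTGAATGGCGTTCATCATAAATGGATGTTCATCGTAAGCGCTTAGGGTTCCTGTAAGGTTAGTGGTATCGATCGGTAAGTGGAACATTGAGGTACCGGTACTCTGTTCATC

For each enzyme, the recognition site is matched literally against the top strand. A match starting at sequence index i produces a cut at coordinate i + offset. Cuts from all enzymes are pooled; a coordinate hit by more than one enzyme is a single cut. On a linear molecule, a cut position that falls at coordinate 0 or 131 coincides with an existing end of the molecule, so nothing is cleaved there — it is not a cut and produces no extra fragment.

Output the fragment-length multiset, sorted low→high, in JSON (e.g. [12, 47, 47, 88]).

[4,6,6,6,6,7,7,7,8,10,10,17,18,19]

Scan for sites:
  LmaII ATGG/0: at [0, 24, 40] ⇒ [24, 40] (position 0 is a terminus of the linear molecule — no cut)
  IvoV GGTA/1: at [6, 13, 83, 93, 110, 116] ⇒ [7, 14, 84, 94, 111, 117]
  DwuIV TAGGGTT/3: at [15, 62] ⇒ [18, 65]
  ZebIII GTTCAT/1: at [29, 46, 124] ⇒ [30, 47, 125]

Pooled cuts: [7, 14, 18, 24, 30, 40, 47, 65, 84, 94, 111, 117, 125]

Fragment lengths:
  [0,7): 7 bp
  [7,14): 7 bp
  [14,18): 4 bp
  [18,24): 6 bp
  [24,30): 6 bp
  [30,40): 10 bp
  [40,47): 7 bp
  [47,65): 18 bp
  [65,84): 19 bp
  [84,94): 10 bp
  [94,111): 17 bp
  [111,117): 6 bp
  [117,125): 8 bp
  [125,131): 6 bp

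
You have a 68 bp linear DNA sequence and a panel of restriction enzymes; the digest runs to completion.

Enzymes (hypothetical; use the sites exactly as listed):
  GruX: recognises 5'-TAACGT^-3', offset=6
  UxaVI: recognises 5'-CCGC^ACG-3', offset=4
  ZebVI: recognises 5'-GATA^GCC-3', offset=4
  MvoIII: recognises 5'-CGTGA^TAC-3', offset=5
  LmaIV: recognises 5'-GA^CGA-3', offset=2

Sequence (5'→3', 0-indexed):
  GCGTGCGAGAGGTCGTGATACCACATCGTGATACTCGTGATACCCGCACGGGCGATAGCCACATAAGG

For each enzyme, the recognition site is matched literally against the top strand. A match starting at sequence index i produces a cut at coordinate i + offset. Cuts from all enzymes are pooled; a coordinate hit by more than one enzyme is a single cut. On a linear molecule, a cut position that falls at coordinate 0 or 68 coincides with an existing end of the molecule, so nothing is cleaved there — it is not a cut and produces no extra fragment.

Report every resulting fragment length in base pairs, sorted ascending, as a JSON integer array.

Site scan:
  GruX (TAACGT, off=6): no sites
  UxaVI CCGCACG/4: at [43] ⇒ [47]
  ZebVI GATAGCC/4: at [53] ⇒ [57]
  MvoIII CGTGATAC/5: at [13, 26, 35] ⇒ [18, 31, 40]
  LmaIV (GACGA, off=2): no sites

Pooled cuts: [18, 31, 40, 47, 57]

Fragment lengths:
  [0,18): 18 bp
  [18,31): 13 bp
  [31,40): 9 bp
  [40,47): 7 bp
  [47,57): 10 bp
  [57,68): 11 bp

[7,9,10,11,13,18]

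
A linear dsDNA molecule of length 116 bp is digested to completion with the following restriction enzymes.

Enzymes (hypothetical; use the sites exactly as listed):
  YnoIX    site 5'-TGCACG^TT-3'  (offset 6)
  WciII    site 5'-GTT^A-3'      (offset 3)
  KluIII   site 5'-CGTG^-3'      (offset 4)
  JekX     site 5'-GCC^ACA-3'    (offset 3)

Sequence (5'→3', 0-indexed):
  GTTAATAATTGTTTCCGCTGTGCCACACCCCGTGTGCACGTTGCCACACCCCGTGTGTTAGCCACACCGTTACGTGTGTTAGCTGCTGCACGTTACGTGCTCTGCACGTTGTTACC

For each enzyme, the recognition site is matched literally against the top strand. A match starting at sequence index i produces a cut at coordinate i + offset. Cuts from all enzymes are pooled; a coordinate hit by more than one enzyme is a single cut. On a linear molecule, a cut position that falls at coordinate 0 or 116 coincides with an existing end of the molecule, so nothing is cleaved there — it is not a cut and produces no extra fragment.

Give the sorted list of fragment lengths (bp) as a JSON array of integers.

[2,3,3,4,4,4,5,5,5,5,6,8,9,10,10,12,21]

Scan for sites:
  YnoIX TGCACGTT/6: at [34, 86, 102] ⇒ [40, 92, 108]
  WciII GTTA/3: at [0, 56, 68, 77, 91, 110] ⇒ [3, 59, 71, 80, 94, 113]
  KluIII CGTG/4: at [30, 51, 72, 95] ⇒ [34, 55, 76, 99]
  JekX GCCACA/3: at [21, 42, 60] ⇒ [24, 45, 63]

All cut coordinates (distinct, sorted): [3, 24, 34, 40, 45, 55, 59, 63, 71, 76, 80, 92, 94, 99, 108, 113]

Fragment lengths:
  [0,3): 3 bp
  [3,24): 21 bp
  [24,34): 10 bp
  [34,40): 6 bp
  [40,45): 5 bp
  [45,55): 10 bp
  [55,59): 4 bp
  [59,63): 4 bp
  [63,71): 8 bp
  [71,76): 5 bp
  [76,80): 4 bp
  [80,92): 12 bp
  [92,94): 2 bp
  [94,99): 5 bp
  [99,108): 9 bp
  [108,113): 5 bp
  [113,116): 3 bp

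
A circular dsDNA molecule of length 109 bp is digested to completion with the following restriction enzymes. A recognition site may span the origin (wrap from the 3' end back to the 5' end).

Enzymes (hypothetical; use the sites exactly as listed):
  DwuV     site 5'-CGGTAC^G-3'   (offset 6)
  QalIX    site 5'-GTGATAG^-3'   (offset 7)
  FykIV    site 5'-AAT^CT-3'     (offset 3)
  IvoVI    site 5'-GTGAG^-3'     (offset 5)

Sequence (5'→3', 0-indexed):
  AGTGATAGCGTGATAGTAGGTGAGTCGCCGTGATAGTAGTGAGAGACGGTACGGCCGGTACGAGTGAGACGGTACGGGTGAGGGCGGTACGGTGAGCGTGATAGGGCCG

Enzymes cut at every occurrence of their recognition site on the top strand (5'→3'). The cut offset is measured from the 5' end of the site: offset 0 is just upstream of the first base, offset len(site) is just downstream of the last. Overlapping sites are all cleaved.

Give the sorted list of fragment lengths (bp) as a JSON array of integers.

Scan for sites:
  DwuV CGGTACG/6: at [46, 55, 69, 84] ⇒ [52, 61, 75, 90]
  QalIX GTGATAG/7: at [1, 9, 29, 97] ⇒ [8, 16, 36, 104]
  FykIV (AATCT, off=3): no sites
  IvoVI GTGAG/5: at [19, 38, 63, 77, 91] ⇒ [24, 43, 68, 82, 96]

All cut coordinates (distinct, sorted): [8, 16, 24, 36, 43, 52, 61, 68, 75, 82, 90, 96, 104]

Fragments:
  8→16: 8 bp
  16→24: 8 bp
  24→36: 12 bp
  36→43: 7 bp
  43→52: 9 bp
  52→61: 9 bp
  61→68: 7 bp
  68→75: 7 bp
  75→82: 7 bp
  82→90: 8 bp
  90→96: 6 bp
  96→104: 8 bp
  104→8 (wrap): 109-104+8 = 13 bp

[6,7,7,7,7,8,8,8,8,9,9,12,13]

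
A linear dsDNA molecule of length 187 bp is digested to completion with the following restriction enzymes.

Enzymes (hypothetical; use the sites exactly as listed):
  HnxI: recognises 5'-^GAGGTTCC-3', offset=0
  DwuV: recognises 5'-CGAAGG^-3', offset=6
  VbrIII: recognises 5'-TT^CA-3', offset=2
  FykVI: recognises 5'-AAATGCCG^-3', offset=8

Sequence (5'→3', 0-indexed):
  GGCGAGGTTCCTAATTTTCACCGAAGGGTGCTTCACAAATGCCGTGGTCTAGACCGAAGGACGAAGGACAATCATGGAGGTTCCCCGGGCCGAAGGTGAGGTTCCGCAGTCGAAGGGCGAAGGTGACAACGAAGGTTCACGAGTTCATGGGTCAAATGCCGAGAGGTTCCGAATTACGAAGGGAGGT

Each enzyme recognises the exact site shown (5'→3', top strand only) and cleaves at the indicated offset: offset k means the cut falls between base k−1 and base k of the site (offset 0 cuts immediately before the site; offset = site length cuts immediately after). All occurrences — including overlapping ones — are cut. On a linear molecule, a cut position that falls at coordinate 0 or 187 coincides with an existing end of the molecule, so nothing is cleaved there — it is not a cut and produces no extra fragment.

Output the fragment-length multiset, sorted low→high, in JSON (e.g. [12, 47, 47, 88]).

[1,1,2,3,5,6,7,7,8,9,9,11,12,15,16,16,19,20,20]

Per-enzyme occurrences:
  HnxI (GAGGTTCC, off=0): starts [3, 76, 97, 162] → cuts [3, 76, 97, 162]
  DwuV (CGAAGG, off=6): starts [21, 54, 61, 90, 110, 117, 129, 176] → cuts [27, 60, 67, 96, 116, 123, 135, 182]
  VbrIII (TTCA, off=2): starts [16, 31, 135, 143] → cuts [18, 33, 137, 145]
  FykVI (AAATGCCG, off=8): starts [36, 153] → cuts [44, 161]

All cut coordinates (distinct, sorted): [3, 18, 27, 33, 44, 60, 67, 76, 96, 97, 116, 123, 135, 137, 145, 161, 162, 182]

Fragments:
  [0,3): 3 bp
  [3,18): 15 bp
  [18,27): 9 bp
  [27,33): 6 bp
  [33,44): 11 bp
  [44,60): 16 bp
  [60,67): 7 bp
  [67,76): 9 bp
  [76,96): 20 bp
  [96,97): 1 bp
  [97,116): 19 bp
  [116,123): 7 bp
  [123,135): 12 bp
  [135,137): 2 bp
  [137,145): 8 bp
  [145,161): 16 bp
  [161,162): 1 bp
  [162,182): 20 bp
  [182,187): 5 bp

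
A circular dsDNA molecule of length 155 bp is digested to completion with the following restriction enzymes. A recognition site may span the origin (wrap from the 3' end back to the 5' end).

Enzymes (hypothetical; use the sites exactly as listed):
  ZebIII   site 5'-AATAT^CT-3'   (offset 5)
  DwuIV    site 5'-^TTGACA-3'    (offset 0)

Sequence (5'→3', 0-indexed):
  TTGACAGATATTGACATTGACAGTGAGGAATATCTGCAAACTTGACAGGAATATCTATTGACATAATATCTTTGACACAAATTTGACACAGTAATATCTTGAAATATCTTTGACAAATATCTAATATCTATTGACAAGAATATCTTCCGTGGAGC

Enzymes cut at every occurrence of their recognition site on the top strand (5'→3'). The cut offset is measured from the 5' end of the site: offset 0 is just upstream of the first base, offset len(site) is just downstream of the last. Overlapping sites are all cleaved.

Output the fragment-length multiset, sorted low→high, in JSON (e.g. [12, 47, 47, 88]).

Site scan:
  ZebIII AATATCT/5: at [28, 49, 64, 92, 102, 115, 122, 138] ⇒ [33, 54, 69, 97, 107, 120, 127, 143]
  DwuIV TTGACA/0: at [0, 10, 16, 41, 57, 71, 82, 109, 130] ⇒ [0, 10, 16, 41, 57, 71, 82, 109, 130]

Pooled cuts: [0, 10, 16, 33, 41, 54, 57, 69, 71, 82, 97, 107, 109, 120, 127, 130, 143]

Fragment lengths:
  0→10: 10 bp
  10→16: 6 bp
  16→33: 17 bp
  33→41: 8 bp
  41→54: 13 bp
  54→57: 3 bp
  57→69: 12 bp
  69→71: 2 bp
  71→82: 11 bp
  82→97: 15 bp
  97→107: 10 bp
  107→109: 2 bp
  109→120: 11 bp
  120→127: 7 bp
  127→130: 3 bp
  130→143: 13 bp
  143→0 (wrap): 155-143+0 = 12 bp

[2,2,3,3,6,7,8,10,10,11,11,12,12,13,13,15,17]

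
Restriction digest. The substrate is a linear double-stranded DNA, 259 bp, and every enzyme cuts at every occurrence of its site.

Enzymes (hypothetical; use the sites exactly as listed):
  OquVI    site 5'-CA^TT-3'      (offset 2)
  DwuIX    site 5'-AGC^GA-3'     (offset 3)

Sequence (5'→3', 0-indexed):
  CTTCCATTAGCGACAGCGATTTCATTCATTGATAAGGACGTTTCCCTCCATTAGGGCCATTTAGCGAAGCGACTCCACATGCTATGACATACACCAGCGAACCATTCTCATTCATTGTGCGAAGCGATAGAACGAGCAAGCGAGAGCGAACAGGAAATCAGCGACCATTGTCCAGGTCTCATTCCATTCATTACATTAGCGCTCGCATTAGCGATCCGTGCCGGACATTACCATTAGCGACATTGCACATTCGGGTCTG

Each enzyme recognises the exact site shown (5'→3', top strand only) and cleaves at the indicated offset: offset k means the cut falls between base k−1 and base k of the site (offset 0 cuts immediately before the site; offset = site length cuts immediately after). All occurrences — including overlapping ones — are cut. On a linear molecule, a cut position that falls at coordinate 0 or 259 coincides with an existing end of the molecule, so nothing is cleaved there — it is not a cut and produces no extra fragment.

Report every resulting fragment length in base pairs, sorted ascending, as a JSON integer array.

[4,4,4,4,5,5,5,5,5,5,5,6,6,6,6,6,6,6,7,7,9,10,11,12,14,15,15,16,22,28]

Per-enzyme occurrences:
  OquVI CATT/2: at [4, 22, 26, 48, 57, 102, 108, 112, 165, 179, 184, 188, 193, 205, 225, 231, 240, 247] ⇒ [6, 24, 28, 50, 59, 104, 110, 114, 167, 181, 186, 190, 195, 207, 227, 233, 242, 249]
  DwuIX AGCGA/3: at [8, 14, 62, 67, 95, 122, 138, 144, 159, 209, 235] ⇒ [11, 17, 65, 70, 98, 125, 141, 147, 162, 212, 238]

Pooled cuts: [6, 11, 17, 24, 28, 50, 59, 65, 70, 98, 104, 110, 114, 125, 141, 147, 162, 167, 181, 186, 190, 195, 207, 212, 227, 233, 238, 242, 249]

Fragments:
  [0,6): 6 bp
  [6,11): 5 bp
  [11,17): 6 bp
  [17,24): 7 bp
  [24,28): 4 bp
  [28,50): 22 bp
  [50,59): 9 bp
  [59,65): 6 bp
  [65,70): 5 bp
  [70,98): 28 bp
  [98,104): 6 bp
  [104,110): 6 bp
  [110,114): 4 bp
  [114,125): 11 bp
  [125,141): 16 bp
  [141,147): 6 bp
  [147,162): 15 bp
  [162,167): 5 bp
  [167,181): 14 bp
  [181,186): 5 bp
  [186,190): 4 bp
  [190,195): 5 bp
  [195,207): 12 bp
  [207,212): 5 bp
  [212,227): 15 bp
  [227,233): 6 bp
  [233,238): 5 bp
  [238,242): 4 bp
  [242,249): 7 bp
  [249,259): 10 bp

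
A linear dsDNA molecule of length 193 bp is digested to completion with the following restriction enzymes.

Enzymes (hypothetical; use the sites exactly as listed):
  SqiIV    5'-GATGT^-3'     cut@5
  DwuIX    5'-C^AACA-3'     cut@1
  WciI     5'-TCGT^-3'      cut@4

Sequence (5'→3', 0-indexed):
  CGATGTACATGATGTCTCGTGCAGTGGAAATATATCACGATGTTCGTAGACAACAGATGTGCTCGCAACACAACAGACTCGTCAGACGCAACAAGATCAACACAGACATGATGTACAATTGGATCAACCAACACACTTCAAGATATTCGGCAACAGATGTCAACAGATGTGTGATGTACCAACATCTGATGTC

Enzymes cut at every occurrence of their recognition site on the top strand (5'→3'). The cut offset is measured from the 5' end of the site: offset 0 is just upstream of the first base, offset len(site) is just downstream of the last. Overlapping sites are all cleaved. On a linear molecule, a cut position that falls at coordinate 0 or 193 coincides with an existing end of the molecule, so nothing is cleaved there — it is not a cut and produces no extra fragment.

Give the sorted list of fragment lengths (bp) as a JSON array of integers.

Scan for sites:
  SqiIV GATGT/5: at [1, 10, 38, 55, 109, 155, 165, 172, 187] ⇒ [6, 15, 43, 60, 114, 160, 170, 177, 192]
  DwuIX CAACA/1: at [50, 65, 70, 88, 97, 128, 150, 160, 179] ⇒ [51, 66, 71, 89, 98, 129, 151, 161, 180]
  WciI TCGT/4: at [16, 43, 78] ⇒ [20, 47, 82]

All cut coordinates (distinct, sorted): [6, 15, 20, 43, 47, 51, 60, 66, 71, 82, 89, 98, 114, 129, 151, 160, 161, 170, 177, 180, 192]

Fragment lengths:
  [0,6): 6 bp
  [6,15): 9 bp
  [15,20): 5 bp
  [20,43): 23 bp
  [43,47): 4 bp
  [47,51): 4 bp
  [51,60): 9 bp
  [60,66): 6 bp
  [66,71): 5 bp
  [71,82): 11 bp
  [82,89): 7 bp
  [89,98): 9 bp
  [98,114): 16 bp
  [114,129): 15 bp
  [129,151): 22 bp
  [151,160): 9 bp
  [160,161): 1 bp
  [161,170): 9 bp
  [170,177): 7 bp
  [177,180): 3 bp
  [180,192): 12 bp
  [192,193): 1 bp

[1,1,3,4,4,5,5,6,6,7,7,9,9,9,9,9,11,12,15,16,22,23]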